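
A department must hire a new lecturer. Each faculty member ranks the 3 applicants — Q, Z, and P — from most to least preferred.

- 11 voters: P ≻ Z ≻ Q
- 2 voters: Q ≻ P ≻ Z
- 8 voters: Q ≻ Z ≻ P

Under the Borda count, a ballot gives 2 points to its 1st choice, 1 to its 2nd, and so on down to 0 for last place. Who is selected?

Borda scores:
  Q: 11·0 + 2·2 + 8·2 = 20
  Z: 11·1 + 2·0 + 8·1 = 19
  P: 11·2 + 2·1 + 8·0 = 24
P has the highest total.

P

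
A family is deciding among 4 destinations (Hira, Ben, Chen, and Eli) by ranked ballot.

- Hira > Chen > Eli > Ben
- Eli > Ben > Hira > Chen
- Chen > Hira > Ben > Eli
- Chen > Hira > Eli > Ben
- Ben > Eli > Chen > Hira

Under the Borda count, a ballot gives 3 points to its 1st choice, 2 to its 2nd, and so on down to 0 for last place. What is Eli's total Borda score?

7

Borda scores:
  Hira: 3 + 1 + 2 + 2 + 0 = 8
  Ben: 0 + 2 + 1 + 0 + 3 = 6
  Chen: 2 + 0 + 3 + 3 + 1 = 9
  Eli: 1 + 3 + 0 + 1 + 2 = 7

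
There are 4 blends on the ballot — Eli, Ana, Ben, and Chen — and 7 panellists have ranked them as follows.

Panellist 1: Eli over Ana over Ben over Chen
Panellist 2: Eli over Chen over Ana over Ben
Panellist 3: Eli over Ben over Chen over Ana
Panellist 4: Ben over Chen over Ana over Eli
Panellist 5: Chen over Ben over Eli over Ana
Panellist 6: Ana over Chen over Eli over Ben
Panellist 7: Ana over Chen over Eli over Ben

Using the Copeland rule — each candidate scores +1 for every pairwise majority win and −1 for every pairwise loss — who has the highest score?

Chen

Pairwise results:
  Eli vs Ana: Eli wins 4–3.
  Eli vs Ben: Eli wins 5–2.
  Eli vs Chen: Chen wins 4–3.
  Ana vs Ben: Ana wins 4–3.
  Ana vs Chen: Chen wins 4–3.
  Ben vs Chen: Chen wins 4–3.
Copeland scores (wins − losses):
  Eli: 2 − 1 = 1
  Ana: 1 − 2 = -1
  Ben: 0 − 3 = -3
  Chen: 3 − 0 = 3
Chen has the best Copeland score.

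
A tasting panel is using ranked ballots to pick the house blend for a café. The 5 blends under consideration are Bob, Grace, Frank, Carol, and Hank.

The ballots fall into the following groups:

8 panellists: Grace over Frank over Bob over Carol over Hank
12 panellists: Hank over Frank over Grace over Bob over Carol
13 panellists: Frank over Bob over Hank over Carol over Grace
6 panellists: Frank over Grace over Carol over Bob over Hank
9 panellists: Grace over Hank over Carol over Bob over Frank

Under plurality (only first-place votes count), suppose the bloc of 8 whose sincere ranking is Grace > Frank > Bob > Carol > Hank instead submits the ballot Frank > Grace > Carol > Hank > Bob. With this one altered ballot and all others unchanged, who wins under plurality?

First-place totals with the altered ballot: Bob 0, Grace 9, Frank 27, Carol 0, Hank 12.
The winner is unchanged: still Frank.

Frank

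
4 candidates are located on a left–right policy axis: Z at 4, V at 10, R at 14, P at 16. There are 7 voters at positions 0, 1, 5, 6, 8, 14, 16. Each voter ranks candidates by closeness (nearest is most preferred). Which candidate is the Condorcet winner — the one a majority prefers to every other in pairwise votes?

Z

With single-peaked preferences on a line, the Condorcet winner is the candidate closest to the median voter.
The median voter (position 6) is closest to Z at 4.
Check: Z vs V — voters closer to Z: 4 of 7.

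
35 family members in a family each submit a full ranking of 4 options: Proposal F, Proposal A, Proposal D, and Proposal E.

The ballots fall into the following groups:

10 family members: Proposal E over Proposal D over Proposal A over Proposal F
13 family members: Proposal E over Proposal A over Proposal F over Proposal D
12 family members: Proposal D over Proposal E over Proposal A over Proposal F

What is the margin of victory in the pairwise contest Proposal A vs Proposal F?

35

Ballots ranking Proposal A above Proposal F: 10+13+12 = 35.
Ballots ranking Proposal F above Proposal A: 0.
Proposal A wins 35–0, a margin of 35.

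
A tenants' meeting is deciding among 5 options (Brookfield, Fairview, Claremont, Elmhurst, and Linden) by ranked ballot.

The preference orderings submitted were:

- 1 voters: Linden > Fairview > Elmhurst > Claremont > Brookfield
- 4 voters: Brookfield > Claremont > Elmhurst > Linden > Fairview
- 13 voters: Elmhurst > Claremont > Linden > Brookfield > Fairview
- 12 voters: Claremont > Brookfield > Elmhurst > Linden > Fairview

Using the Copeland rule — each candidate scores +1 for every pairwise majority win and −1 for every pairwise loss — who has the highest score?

Pairwise results:
  Brookfield vs Fairview: Brookfield wins 29–1.
  Brookfield vs Claremont: Claremont wins 26–4.
  Brookfield vs Elmhurst: Brookfield wins 16–14.
  Brookfield vs Linden: Brookfield wins 16–14.
  Fairview vs Claremont: Claremont wins 29–1.
  Fairview vs Elmhurst: Elmhurst wins 29–1.
  Fairview vs Linden: Linden wins 30–0.
  Claremont vs Elmhurst: Claremont wins 16–14.
  Claremont vs Linden: Claremont wins 29–1.
  Elmhurst vs Linden: Elmhurst wins 29–1.
Copeland scores (wins − losses):
  Brookfield: 3 − 1 = 2
  Fairview: 0 − 4 = -4
  Claremont: 4 − 0 = 4
  Elmhurst: 2 − 2 = 0
  Linden: 1 − 3 = -2
Claremont has the best Copeland score.

Claremont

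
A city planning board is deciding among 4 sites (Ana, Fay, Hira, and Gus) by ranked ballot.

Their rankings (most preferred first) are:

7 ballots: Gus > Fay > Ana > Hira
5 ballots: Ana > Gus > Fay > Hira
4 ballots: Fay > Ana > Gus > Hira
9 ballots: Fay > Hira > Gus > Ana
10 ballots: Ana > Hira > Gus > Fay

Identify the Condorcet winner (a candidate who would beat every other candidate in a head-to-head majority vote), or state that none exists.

Head-to-head results (35 voters total):
Ana vs Fay: Fay wins 20–15.
Ana vs Hira: Ana wins 26–9.
Ana vs Gus: Ana wins 19–16.
Fay vs Hira: Fay wins 25–10.
Fay vs Gus: Gus wins 22–13.
Hira vs Gus: Hira wins 19–16.
No candidate beats all others: Ana beats Gus beats Fay beats Ana, a majority cycle.

None — there is no Condorcet winner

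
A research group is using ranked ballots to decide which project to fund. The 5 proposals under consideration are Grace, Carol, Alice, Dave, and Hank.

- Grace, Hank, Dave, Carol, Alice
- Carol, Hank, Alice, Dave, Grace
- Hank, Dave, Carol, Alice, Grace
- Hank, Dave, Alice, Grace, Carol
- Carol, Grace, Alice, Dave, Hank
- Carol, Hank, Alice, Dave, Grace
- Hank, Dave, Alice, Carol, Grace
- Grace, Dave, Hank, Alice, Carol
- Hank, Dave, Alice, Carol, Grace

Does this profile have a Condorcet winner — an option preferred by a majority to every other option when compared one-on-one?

Yes

Head-to-head results (9 voters total):
Grace vs Carol: Carol wins 6–3.
Grace vs Alice: Alice wins 6–3.
Grace vs Dave: Dave wins 6–3.
Grace vs Hank: Hank wins 6–3.
Carol vs Alice: Carol wins 5–4.
Carol vs Dave: Dave wins 6–3.
Carol vs Hank: Hank wins 6–3.
Alice vs Dave: Dave wins 6–3.
Alice vs Hank: Hank wins 8–1.
Dave vs Hank: Hank wins 7–2.
Hank beats each rival — Grace (6–3), Carol (6–3), Alice (8–1), Dave (7–2) — so Hank is the Condorcet winner.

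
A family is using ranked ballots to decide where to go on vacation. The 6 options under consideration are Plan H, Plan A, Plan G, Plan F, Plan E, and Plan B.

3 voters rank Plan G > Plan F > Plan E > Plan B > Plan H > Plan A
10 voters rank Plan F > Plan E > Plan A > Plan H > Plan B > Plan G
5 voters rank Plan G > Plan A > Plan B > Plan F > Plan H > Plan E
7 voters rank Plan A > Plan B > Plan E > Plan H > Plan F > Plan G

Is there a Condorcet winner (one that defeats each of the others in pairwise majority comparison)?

Yes

Head-to-head results (25 voters total):
Plan H vs Plan A: Plan A wins 22–3.
Plan H vs Plan G: Plan H wins 17–8.
Plan H vs Plan F: Plan F wins 18–7.
Plan H vs Plan E: Plan E wins 20–5.
Plan H vs Plan B: Plan B wins 15–10.
Plan A vs Plan G: Plan A wins 17–8.
Plan A vs Plan F: Plan F wins 13–12.
Plan A vs Plan E: Plan E wins 13–12.
Plan A vs Plan B: Plan A wins 22–3.
Plan G vs Plan F: Plan F wins 17–8.
Plan G vs Plan E: Plan E wins 17–8.
Plan G vs Plan B: Plan B wins 17–8.
Plan F vs Plan E: Plan F wins 18–7.
Plan F vs Plan B: Plan F wins 13–12.
Plan E vs Plan B: Plan E wins 13–12.
Plan F beats each rival — Plan H (18–7), Plan A (13–12), Plan G (17–8), Plan E (18–7), Plan B (13–12) — so Plan F is the Condorcet winner.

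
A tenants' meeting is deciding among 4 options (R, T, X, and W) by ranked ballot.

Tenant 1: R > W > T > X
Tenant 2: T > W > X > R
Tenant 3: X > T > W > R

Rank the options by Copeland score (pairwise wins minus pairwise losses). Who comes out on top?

T

Pairwise results:
  R vs T: T wins 2–1.
  R vs X: X wins 2–1.
  R vs W: W wins 2–1.
  T vs X: T wins 2–1.
  T vs W: T wins 2–1.
  X vs W: W wins 2–1.
Copeland scores (wins − losses):
  R: 0 − 3 = -3
  T: 3 − 0 = 3
  X: 1 − 2 = -1
  W: 2 − 1 = 1
T has the best Copeland score.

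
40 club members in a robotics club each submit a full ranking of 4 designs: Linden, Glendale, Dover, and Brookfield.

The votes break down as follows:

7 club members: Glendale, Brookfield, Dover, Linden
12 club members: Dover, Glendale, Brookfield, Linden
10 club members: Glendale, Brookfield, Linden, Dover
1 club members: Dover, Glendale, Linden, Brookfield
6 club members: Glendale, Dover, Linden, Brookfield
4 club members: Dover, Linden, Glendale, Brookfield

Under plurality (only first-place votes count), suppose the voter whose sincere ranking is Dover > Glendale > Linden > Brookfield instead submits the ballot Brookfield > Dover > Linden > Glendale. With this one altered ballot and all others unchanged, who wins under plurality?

Glendale

First-place totals with the altered ballot: Linden 0, Glendale 23, Dover 16, Brookfield 1.
The winner is unchanged: still Glendale.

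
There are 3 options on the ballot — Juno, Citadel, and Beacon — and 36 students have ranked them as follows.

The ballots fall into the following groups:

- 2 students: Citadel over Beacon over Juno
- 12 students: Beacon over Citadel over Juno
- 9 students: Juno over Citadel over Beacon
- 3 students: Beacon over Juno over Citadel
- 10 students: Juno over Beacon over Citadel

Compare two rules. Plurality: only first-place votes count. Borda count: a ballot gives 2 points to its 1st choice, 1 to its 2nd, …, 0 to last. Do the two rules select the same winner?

No

Plurality first-place counts: Juno 19, Citadel 2, Beacon 15 → Juno.
Borda totals: Juno 41, Citadel 25, Beacon 42 → Beacon.
The two rules disagree: plurality picks Juno, Borda picks Beacon.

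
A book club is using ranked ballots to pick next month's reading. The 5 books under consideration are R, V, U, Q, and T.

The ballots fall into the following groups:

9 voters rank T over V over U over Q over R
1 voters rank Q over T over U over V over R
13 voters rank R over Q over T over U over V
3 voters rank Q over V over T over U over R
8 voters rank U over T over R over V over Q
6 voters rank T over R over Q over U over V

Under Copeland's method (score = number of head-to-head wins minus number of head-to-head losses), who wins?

T

Pairwise results:
  R vs V: R wins 27–13.
  R vs U: U wins 21–19.
  R vs Q: R wins 27–13.
  R vs T: T wins 27–13.
  V vs U: U wins 28–12.
  V vs Q: Q wins 23–17.
  V vs T: T wins 37–3.
  U vs Q: Q wins 23–17.
  U vs T: T wins 32–8.
  Q vs T: T wins 23–17.
Copeland scores (wins − losses):
  R: 2 − 2 = 0
  V: 0 − 4 = -4
  U: 2 − 2 = 0
  Q: 2 − 2 = 0
  T: 4 − 0 = 4
T has the best Copeland score.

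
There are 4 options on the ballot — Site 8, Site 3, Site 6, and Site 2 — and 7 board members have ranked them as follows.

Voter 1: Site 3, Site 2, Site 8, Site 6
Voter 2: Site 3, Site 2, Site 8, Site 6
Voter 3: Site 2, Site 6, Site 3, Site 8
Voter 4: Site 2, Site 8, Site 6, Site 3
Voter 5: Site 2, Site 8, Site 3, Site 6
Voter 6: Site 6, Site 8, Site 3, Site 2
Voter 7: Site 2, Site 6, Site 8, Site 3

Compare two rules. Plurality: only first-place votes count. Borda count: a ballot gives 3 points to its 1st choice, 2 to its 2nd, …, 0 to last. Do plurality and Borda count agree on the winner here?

Plurality first-place counts: Site 8 0, Site 3 2, Site 6 1, Site 2 4 → Site 2.
Borda totals: Site 8 9, Site 3 9, Site 6 8, Site 2 16 → Site 2.
The two rules agree on Site 2.

Yes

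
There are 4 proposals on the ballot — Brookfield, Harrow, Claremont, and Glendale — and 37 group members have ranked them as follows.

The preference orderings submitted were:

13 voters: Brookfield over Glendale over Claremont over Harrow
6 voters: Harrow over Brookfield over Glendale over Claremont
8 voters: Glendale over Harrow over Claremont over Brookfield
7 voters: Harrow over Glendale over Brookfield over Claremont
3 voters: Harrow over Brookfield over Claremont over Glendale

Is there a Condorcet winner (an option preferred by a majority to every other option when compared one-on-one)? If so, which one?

Head-to-head results (37 voters total):
Brookfield vs Harrow: Harrow wins 24–13.
Brookfield vs Claremont: Brookfield wins 29–8.
Brookfield vs Glendale: Brookfield wins 22–15.
Harrow vs Claremont: Harrow wins 24–13.
Harrow vs Glendale: Glendale wins 21–16.
Claremont vs Glendale: Glendale wins 34–3.
No candidate beats all others: Brookfield beats Glendale beats Harrow beats Brookfield, a majority cycle.

None — there is no Condorcet winner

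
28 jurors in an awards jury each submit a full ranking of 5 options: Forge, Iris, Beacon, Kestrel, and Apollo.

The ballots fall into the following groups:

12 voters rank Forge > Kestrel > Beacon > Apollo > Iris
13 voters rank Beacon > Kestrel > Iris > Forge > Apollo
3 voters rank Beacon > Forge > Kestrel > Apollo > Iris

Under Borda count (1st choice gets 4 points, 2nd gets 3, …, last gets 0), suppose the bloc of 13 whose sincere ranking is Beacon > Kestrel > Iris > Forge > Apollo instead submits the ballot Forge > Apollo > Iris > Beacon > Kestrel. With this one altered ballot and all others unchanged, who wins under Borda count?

Forge

Borda totals with the altered ballot: Forge 109, Iris 26, Beacon 49, Kestrel 42, Apollo 54.
The switch changes the winner from Beacon to Forge.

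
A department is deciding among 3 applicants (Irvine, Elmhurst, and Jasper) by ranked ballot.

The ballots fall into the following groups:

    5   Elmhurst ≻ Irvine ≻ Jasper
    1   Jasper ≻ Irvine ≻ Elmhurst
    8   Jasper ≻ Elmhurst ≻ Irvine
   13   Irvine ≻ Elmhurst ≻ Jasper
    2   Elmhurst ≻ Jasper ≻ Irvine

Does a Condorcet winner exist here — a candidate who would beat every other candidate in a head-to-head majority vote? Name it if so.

Elmhurst

Head-to-head results (29 voters total):
Irvine vs Elmhurst: Elmhurst wins 15–14.
Irvine vs Jasper: Irvine wins 18–11.
Elmhurst vs Jasper: Elmhurst wins 20–9.
Elmhurst beats each rival — Irvine (15–14), Jasper (20–9) — so Elmhurst is the Condorcet winner.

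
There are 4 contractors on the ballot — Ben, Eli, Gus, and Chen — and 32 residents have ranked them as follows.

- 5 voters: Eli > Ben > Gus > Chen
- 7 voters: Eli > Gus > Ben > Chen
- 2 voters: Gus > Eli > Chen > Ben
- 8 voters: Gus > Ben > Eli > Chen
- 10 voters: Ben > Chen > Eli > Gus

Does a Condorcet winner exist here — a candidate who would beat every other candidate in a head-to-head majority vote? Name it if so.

Head-to-head results (32 voters total):
Ben vs Eli: Ben wins 18–14.
Ben vs Gus: Gus wins 17–15.
Ben vs Chen: Ben wins 30–2.
Eli vs Gus: Eli wins 22–10.
Eli vs Chen: Eli wins 22–10.
Gus vs Chen: Gus wins 22–10.
No candidate beats all others: Ben beats Eli beats Gus beats Ben, a majority cycle.

None — there is no Condorcet winner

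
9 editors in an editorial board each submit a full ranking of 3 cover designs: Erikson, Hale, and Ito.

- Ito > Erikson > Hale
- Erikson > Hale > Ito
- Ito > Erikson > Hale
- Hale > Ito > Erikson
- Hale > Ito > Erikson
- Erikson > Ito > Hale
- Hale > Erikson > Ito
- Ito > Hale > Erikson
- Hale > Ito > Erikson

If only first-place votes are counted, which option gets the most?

Hale

First-place vote totals:
  Erikson: 2
  Hale: 4
  Ito: 3
Hale has the most first-place votes.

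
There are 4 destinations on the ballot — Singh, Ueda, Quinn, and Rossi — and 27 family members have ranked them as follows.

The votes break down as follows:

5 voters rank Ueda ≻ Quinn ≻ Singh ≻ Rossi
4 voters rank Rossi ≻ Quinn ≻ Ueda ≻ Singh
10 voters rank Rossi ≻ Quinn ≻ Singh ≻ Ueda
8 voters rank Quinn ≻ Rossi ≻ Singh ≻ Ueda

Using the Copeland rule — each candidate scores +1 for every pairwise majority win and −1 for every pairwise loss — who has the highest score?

Pairwise results:
  Singh vs Ueda: Singh wins 18–9.
  Singh vs Quinn: Quinn wins 27–0.
  Singh vs Rossi: Rossi wins 22–5.
  Ueda vs Quinn: Quinn wins 22–5.
  Ueda vs Rossi: Rossi wins 22–5.
  Quinn vs Rossi: Rossi wins 14–13.
Copeland scores (wins − losses):
  Singh: 1 − 2 = -1
  Ueda: 0 − 3 = -3
  Quinn: 2 − 1 = 1
  Rossi: 3 − 0 = 3
Rossi has the best Copeland score.

Rossi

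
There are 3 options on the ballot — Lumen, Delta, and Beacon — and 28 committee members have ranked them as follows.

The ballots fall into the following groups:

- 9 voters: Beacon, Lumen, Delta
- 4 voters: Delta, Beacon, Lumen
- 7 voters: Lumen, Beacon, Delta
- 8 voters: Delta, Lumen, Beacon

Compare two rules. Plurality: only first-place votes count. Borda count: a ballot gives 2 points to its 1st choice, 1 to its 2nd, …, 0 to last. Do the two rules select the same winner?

No

Plurality first-place counts: Lumen 7, Delta 12, Beacon 9 → Delta.
Borda totals: Lumen 31, Delta 24, Beacon 29 → Lumen.
The two rules disagree: plurality picks Delta, Borda picks Lumen.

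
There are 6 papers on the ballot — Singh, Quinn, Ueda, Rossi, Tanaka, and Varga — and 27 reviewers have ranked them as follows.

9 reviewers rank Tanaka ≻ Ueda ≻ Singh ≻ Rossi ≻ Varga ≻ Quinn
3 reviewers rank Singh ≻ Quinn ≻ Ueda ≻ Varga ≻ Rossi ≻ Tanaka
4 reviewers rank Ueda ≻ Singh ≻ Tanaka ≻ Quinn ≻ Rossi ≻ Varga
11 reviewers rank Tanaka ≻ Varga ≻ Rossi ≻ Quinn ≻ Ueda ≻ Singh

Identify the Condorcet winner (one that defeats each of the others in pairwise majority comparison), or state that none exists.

Tanaka

Head-to-head results (27 voters total):
Singh vs Quinn: Singh wins 16–11.
Singh vs Ueda: Ueda wins 24–3.
Singh vs Rossi: Singh wins 16–11.
Singh vs Tanaka: Tanaka wins 20–7.
Singh vs Varga: Singh wins 16–11.
Quinn vs Ueda: Quinn wins 14–13.
Quinn vs Rossi: Rossi wins 20–7.
Quinn vs Tanaka: Tanaka wins 24–3.
Quinn vs Varga: Varga wins 20–7.
Ueda vs Rossi: Ueda wins 16–11.
Ueda vs Tanaka: Tanaka wins 20–7.
Ueda vs Varga: Ueda wins 16–11.
Rossi vs Tanaka: Tanaka wins 24–3.
Rossi vs Varga: Varga wins 14–13.
Tanaka vs Varga: Tanaka wins 24–3.
Tanaka beats each rival — Singh (20–7), Quinn (24–3), Ueda (20–7), Rossi (24–3), Varga (24–3) — so Tanaka is the Condorcet winner.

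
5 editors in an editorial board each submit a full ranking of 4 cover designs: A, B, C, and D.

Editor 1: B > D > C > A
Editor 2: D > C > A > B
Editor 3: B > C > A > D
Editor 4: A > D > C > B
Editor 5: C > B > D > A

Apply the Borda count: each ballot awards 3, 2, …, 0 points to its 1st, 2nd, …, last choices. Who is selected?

Borda scores:
  A: 0 + 1 + 1 + 3 + 0 = 5
  B: 3 + 0 + 3 + 0 + 2 = 8
  C: 1 + 2 + 2 + 1 + 3 = 9
  D: 2 + 3 + 0 + 2 + 1 = 8
C has the highest total.

C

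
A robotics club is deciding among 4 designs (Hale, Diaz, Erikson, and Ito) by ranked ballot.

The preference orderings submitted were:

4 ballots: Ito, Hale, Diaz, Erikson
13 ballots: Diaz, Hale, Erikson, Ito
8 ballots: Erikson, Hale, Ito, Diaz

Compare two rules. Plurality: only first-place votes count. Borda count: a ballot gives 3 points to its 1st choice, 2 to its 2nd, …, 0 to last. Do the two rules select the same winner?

Plurality first-place counts: Hale 0, Diaz 13, Erikson 8, Ito 4 → Diaz.
Borda totals: Hale 50, Diaz 43, Erikson 37, Ito 20 → Hale.
The two rules disagree: plurality picks Diaz, Borda picks Hale.

No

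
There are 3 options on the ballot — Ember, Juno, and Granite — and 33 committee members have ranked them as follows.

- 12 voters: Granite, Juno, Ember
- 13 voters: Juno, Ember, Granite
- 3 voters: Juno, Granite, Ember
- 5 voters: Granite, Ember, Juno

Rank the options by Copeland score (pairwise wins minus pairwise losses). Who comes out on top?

Granite

Pairwise results:
  Ember vs Juno: Juno wins 28–5.
  Ember vs Granite: Granite wins 20–13.
  Juno vs Granite: Granite wins 17–16.
Copeland scores (wins − losses):
  Ember: 0 − 2 = -2
  Juno: 1 − 1 = 0
  Granite: 2 − 0 = 2
Granite has the best Copeland score.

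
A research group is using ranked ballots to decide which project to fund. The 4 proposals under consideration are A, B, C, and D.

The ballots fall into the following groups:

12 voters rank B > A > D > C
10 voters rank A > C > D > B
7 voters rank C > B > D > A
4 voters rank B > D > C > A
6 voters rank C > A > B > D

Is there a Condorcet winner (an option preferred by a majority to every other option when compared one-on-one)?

No

Head-to-head results (39 voters total):
A vs B: B wins 23–16.
A vs C: A wins 22–17.
A vs D: A wins 28–11.
B vs C: C wins 23–16.
B vs D: B wins 29–10.
C vs D: C wins 23–16.
No candidate beats all others: A beats C beats B beats A, a majority cycle.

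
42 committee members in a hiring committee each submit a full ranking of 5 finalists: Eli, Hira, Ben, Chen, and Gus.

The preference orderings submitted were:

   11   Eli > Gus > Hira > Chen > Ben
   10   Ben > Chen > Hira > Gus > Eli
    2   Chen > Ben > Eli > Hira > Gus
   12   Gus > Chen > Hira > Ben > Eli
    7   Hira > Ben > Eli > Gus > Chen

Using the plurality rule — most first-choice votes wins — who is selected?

First-place vote totals:
  Eli: 11
  Hira: 7
  Ben: 10
  Chen: 2
  Gus: 12
Gus has the most first-place votes.

Gus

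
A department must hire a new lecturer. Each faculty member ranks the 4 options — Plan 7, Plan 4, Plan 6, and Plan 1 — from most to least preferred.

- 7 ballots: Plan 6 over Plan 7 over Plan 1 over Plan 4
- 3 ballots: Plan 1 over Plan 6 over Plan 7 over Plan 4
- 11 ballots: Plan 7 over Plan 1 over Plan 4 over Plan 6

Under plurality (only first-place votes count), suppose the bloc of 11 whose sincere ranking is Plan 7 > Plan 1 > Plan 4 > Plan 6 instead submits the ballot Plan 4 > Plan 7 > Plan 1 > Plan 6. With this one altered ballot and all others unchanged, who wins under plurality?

Plan 4

First-place totals with the altered ballot: Plan 7 0, Plan 4 11, Plan 6 7, Plan 1 3.
The switch changes the winner from Plan 7 to Plan 4.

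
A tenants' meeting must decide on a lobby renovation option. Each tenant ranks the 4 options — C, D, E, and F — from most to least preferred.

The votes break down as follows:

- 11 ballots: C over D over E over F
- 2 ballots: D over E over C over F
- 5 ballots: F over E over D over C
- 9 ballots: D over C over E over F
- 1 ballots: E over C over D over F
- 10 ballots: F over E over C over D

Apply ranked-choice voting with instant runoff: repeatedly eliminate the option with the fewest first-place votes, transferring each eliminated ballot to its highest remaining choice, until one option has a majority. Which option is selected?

Round 1: F 15, C 11, D 11, E 1. E has the fewest and is eliminated.
Round 2: F 15, C 12, D 11. D has the fewest and is eliminated.
Round 3: C 23, F 15. C has a majority.

C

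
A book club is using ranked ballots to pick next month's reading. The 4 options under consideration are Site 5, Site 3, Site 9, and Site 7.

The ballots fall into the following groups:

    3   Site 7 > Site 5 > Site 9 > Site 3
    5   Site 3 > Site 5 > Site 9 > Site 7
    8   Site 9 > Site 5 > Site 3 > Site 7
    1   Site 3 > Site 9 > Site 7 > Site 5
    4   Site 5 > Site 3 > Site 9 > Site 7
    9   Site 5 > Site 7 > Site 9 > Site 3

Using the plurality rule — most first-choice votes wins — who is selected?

Site 5

First-place vote totals:
  Site 5: 13
  Site 3: 6
  Site 9: 8
  Site 7: 3
Site 5 has the most first-place votes.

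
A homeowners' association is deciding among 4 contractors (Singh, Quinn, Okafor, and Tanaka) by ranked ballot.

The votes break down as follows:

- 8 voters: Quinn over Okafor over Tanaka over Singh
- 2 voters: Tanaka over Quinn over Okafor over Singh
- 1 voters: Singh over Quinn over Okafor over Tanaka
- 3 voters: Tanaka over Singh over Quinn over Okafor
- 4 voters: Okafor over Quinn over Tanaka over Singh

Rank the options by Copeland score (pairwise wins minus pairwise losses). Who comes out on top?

Pairwise results:
  Singh vs Quinn: Quinn wins 14–4.
  Singh vs Okafor: Okafor wins 14–4.
  Singh vs Tanaka: Tanaka wins 17–1.
  Quinn vs Okafor: Quinn wins 14–4.
  Quinn vs Tanaka: Quinn wins 13–5.
  Okafor vs Tanaka: Okafor wins 13–5.
Copeland scores (wins − losses):
  Singh: 0 − 3 = -3
  Quinn: 3 − 0 = 3
  Okafor: 2 − 1 = 1
  Tanaka: 1 − 2 = -1
Quinn has the best Copeland score.

Quinn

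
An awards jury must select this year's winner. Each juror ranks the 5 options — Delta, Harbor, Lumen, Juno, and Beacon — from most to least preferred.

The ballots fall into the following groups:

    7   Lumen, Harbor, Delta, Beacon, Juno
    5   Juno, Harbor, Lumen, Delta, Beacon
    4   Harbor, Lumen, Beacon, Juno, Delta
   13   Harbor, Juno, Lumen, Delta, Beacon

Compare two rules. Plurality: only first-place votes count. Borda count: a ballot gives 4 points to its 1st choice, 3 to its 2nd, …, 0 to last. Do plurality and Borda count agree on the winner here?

Plurality first-place counts: Delta 0, Harbor 17, Lumen 7, Juno 5, Beacon 0 → Harbor.
Borda totals: Delta 32, Harbor 104, Lumen 76, Juno 63, Beacon 15 → Harbor.
The two rules agree on Harbor.

Yes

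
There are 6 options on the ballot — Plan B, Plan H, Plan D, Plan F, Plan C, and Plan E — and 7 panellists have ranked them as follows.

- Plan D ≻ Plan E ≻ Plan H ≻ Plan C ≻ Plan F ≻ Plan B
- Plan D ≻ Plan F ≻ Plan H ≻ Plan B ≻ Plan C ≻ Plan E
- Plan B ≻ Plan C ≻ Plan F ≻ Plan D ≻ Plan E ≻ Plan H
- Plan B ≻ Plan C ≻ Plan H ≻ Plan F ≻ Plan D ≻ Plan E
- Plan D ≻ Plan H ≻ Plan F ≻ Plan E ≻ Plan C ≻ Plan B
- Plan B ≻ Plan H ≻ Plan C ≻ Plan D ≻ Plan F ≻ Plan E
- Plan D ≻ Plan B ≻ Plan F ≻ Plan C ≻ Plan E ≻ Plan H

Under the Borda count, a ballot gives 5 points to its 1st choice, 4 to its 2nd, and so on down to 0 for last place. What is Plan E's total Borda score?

Borda scores:
  Plan B: 0 + 2 + 5 + 5 + 0 + 5 + 4 = 21
  Plan H: 3 + 3 + 0 + 3 + 4 + 4 + 0 = 17
  Plan D: 5 + 5 + 2 + 1 + 5 + 2 + 5 = 25
  Plan F: 1 + 4 + 3 + 2 + 3 + 1 + 3 = 17
  Plan C: 2 + 1 + 4 + 4 + 1 + 3 + 2 = 17
  Plan E: 4 + 0 + 1 + 0 + 2 + 0 + 1 = 8

8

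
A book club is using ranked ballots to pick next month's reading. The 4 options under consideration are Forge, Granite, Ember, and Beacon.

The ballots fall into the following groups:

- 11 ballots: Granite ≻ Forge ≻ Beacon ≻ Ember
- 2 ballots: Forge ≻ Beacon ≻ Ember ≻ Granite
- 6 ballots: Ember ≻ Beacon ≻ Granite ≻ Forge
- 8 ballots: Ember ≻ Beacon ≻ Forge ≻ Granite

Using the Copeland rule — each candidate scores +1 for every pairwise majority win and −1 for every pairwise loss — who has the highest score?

Ember

Pairwise results:
  Forge vs Granite: Granite wins 17–10.
  Forge vs Ember: Ember wins 14–13.
  Forge vs Beacon: Beacon wins 14–13.
  Granite vs Ember: Ember wins 16–11.
  Granite vs Beacon: Beacon wins 16–11.
  Ember vs Beacon: Ember wins 14–13.
Copeland scores (wins − losses):
  Forge: 0 − 3 = -3
  Granite: 1 − 2 = -1
  Ember: 3 − 0 = 3
  Beacon: 2 − 1 = 1
Ember has the best Copeland score.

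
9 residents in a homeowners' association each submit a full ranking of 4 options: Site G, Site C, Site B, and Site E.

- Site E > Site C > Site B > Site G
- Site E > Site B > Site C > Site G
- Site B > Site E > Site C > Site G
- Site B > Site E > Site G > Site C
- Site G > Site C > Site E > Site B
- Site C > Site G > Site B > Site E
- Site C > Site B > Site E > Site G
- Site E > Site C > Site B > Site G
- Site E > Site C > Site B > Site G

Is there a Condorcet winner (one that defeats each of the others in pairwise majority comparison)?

Head-to-head results (9 voters total):
Site G vs Site C: Site C wins 7–2.
Site G vs Site B: Site B wins 7–2.
Site G vs Site E: Site E wins 7–2.
Site C vs Site B: Site C wins 6–3.
Site C vs Site E: Site E wins 6–3.
Site B vs Site E: Site E wins 5–4.
Site E beats each rival — Site G (7–2), Site C (6–3), Site B (5–4) — so Site E is the Condorcet winner.

Yes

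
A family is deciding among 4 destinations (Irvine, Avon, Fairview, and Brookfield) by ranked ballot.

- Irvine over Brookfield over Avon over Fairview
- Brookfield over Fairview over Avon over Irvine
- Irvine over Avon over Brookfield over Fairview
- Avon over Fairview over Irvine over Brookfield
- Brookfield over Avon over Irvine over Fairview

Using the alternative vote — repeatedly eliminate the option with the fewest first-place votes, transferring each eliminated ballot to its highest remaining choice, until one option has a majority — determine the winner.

Irvine

Round 1: Irvine 2, Brookfield 2, Avon 1, Fairview 0. Fairview has the fewest and is eliminated.
Round 2: Irvine 2, Brookfield 2, Avon 1. Avon has the fewest and is eliminated.
Round 3: Irvine 3, Brookfield 2. Irvine has a majority.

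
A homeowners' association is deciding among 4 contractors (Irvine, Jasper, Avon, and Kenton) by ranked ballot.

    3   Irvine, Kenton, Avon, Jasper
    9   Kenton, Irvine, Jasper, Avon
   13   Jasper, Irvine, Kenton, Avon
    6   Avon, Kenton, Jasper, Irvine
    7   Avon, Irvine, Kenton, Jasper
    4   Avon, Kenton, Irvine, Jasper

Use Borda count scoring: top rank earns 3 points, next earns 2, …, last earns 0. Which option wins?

Kenton

Borda scores:
  Irvine: 3·3 + 9·2 + 13·2 + 6·0 + 7·2 + 4·1 = 71
  Jasper: 3·0 + 9·1 + 13·3 + 6·1 + 7·0 + 4·0 = 54
  Avon: 3·1 + 9·0 + 13·0 + 6·3 + 7·3 + 4·3 = 54
  Kenton: 3·2 + 9·3 + 13·1 + 6·2 + 7·1 + 4·2 = 73
Kenton has the highest total.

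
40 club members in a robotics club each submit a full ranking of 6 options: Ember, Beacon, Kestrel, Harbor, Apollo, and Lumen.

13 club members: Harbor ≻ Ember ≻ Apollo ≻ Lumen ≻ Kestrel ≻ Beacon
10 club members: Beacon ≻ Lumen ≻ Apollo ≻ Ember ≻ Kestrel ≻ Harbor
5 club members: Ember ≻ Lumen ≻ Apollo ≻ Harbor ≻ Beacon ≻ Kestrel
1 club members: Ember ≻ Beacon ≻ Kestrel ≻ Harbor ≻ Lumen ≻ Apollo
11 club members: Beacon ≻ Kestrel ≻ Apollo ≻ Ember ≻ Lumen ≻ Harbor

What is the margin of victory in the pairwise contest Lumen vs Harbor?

Ballots ranking Lumen above Harbor: 10+5+11 = 26.
Ballots ranking Harbor above Lumen: 13+1 = 14.
Lumen wins 26–14, a margin of 12.

12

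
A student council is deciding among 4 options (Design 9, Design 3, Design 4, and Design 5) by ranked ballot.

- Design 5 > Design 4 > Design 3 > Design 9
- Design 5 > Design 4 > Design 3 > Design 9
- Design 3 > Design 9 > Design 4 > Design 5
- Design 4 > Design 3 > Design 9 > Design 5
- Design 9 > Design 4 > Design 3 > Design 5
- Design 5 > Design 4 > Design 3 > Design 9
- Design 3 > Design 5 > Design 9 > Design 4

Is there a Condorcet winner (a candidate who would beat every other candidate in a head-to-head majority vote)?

Head-to-head results (7 voters total):
Design 9 vs Design 3: Design 3 wins 6–1.
Design 9 vs Design 4: Design 4 wins 4–3.
Design 9 vs Design 5: Design 5 wins 4–3.
Design 3 vs Design 4: Design 4 wins 5–2.
Design 3 vs Design 5: Design 3 wins 4–3.
Design 4 vs Design 5: Design 5 wins 4–3.
No candidate beats all others: Design 3 beats Design 5 beats Design 4 beats Design 3, a majority cycle.

No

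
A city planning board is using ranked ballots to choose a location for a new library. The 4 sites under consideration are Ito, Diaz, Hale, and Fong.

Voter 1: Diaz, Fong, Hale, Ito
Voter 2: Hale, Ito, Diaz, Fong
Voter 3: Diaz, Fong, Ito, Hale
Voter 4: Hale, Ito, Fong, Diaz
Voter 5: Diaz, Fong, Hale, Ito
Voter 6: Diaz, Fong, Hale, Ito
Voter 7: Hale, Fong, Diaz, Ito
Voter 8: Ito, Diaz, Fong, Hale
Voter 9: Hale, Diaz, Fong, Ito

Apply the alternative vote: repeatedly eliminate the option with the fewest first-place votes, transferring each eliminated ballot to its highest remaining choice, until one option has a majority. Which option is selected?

Round 1: Diaz 4, Hale 4, Ito 1, Fong 0. Fong has the fewest and is eliminated.
Round 2: Diaz 4, Hale 4, Ito 1. Ito has the fewest and is eliminated.
Round 3: Diaz 5, Hale 4. Diaz has a majority.

Diaz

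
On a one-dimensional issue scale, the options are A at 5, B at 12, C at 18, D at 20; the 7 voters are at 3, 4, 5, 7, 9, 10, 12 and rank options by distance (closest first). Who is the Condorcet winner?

A

With single-peaked preferences on a line, the Condorcet winner is the candidate closest to the median voter.
The median voter (position 7) is closest to A at 5.
Check: A vs C — voters closer to A: 6 of 7.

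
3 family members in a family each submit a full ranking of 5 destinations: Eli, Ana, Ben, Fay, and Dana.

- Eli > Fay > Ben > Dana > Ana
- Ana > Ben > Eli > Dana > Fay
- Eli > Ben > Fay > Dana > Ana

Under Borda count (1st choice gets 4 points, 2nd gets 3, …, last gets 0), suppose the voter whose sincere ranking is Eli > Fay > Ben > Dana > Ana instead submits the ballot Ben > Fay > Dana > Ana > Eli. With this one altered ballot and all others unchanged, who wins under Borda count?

Borda totals with the altered ballot: Eli 6, Ana 5, Ben 10, Fay 5, Dana 4.
The switch changes the winner from Eli to Ben.

Ben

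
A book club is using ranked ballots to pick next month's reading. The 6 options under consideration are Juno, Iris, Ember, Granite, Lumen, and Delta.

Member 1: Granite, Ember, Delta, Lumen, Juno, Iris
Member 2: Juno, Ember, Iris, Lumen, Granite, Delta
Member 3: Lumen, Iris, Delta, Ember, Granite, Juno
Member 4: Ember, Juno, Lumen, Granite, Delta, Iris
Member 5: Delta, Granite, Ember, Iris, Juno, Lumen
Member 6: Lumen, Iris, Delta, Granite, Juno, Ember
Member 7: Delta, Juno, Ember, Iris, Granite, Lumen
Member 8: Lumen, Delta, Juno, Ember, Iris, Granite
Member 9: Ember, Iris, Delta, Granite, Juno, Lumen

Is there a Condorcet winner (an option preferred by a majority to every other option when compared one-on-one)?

Head-to-head results (9 voters total):
Juno vs Iris: Juno wins 5–4.
Juno vs Ember: Ember wins 5–4.
Juno vs Granite: Granite wins 5–4.
Juno vs Lumen: Juno wins 5–4.
Juno vs Delta: Delta wins 7–2.
Iris vs Ember: Ember wins 7–2.
Iris vs Granite: Iris wins 6–3.
Iris vs Lumen: Lumen wins 5–4.
Iris vs Delta: Delta wins 5–4.
Ember vs Granite: Ember wins 6–3.
Ember vs Lumen: Ember wins 6–3.
Ember vs Delta: Delta wins 5–4.
Granite vs Lumen: Lumen wins 5–4.
Granite vs Delta: Delta wins 6–3.
Lumen vs Delta: Lumen wins 5–4.
No candidate beats all others: Juno beats Iris beats Granite beats Juno, a majority cycle.

No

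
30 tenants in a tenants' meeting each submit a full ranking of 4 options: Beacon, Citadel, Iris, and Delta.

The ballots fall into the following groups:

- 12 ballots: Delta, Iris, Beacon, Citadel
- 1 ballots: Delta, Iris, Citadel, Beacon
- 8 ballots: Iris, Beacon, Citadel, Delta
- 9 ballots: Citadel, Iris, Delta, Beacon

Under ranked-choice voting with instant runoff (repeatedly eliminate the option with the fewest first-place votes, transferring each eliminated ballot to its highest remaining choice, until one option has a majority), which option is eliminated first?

Beacon

Round 1: Delta 13, Citadel 9, Iris 8, Beacon 0. Beacon has the fewest and is eliminated.
Round 2: Delta 13, Citadel 9, Iris 8. Iris has the fewest and is eliminated.
Round 3: Citadel 17, Delta 13. Citadel has a majority.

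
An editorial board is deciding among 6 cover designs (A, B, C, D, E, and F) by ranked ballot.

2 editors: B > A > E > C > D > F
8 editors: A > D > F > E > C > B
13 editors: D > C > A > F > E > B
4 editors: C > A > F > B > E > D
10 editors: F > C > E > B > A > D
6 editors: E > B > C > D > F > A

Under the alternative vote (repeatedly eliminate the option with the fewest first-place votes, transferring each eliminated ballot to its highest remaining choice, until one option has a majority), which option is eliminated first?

B

Round 1: D 13, F 10, A 8, E 6, C 4, B 2. B has the fewest and is eliminated.
Round 2: D 13, A 10, F 10, E 6, C 4. C has the fewest and is eliminated.
Round 3: A 14, D 13, F 10, E 6. E has the fewest and is eliminated.
Round 4: D 19, A 14, F 10. F has the fewest and is eliminated.
Round 5: A 24, D 19. A has a majority.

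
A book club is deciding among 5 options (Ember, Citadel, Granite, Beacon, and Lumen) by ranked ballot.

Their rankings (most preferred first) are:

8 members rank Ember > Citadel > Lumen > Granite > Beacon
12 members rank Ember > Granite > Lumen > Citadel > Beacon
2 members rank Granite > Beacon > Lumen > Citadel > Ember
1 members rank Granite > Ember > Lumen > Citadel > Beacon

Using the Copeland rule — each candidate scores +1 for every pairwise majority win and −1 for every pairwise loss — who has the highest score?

Ember

Pairwise results:
  Ember vs Citadel: Ember wins 21–2.
  Ember vs Granite: Ember wins 20–3.
  Ember vs Beacon: Ember wins 21–2.
  Ember vs Lumen: Ember wins 21–2.
  Citadel vs Granite: Granite wins 15–8.
  Citadel vs Beacon: Citadel wins 21–2.
  Citadel vs Lumen: Lumen wins 15–8.
  Granite vs Beacon: Granite wins 23–0.
  Granite vs Lumen: Granite wins 15–8.
  Beacon vs Lumen: Lumen wins 21–2.
Copeland scores (wins − losses):
  Ember: 4 − 0 = 4
  Citadel: 1 − 3 = -2
  Granite: 3 − 1 = 2
  Beacon: 0 − 4 = -4
  Lumen: 2 − 2 = 0
Ember has the best Copeland score.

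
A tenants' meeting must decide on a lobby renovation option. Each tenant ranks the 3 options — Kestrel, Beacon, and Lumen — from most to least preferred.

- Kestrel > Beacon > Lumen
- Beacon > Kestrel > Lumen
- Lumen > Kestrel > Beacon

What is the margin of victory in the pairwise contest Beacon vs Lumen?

Ballots ranking Beacon above Lumen: 2.
Ballots ranking Lumen above Beacon: 1.
Beacon wins 2–1, a margin of 1.

1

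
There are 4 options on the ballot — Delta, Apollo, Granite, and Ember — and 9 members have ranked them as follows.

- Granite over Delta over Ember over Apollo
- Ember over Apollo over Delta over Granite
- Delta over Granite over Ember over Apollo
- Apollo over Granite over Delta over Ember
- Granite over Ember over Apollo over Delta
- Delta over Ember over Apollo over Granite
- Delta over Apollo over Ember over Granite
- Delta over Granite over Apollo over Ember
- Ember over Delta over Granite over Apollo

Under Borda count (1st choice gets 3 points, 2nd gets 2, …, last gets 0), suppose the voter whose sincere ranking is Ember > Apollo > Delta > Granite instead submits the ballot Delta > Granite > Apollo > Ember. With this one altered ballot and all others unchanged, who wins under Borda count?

Borda totals with the altered ballot: Delta 20, Apollo 9, Granite 15, Ember 10.
The winner is unchanged: still Delta.

Delta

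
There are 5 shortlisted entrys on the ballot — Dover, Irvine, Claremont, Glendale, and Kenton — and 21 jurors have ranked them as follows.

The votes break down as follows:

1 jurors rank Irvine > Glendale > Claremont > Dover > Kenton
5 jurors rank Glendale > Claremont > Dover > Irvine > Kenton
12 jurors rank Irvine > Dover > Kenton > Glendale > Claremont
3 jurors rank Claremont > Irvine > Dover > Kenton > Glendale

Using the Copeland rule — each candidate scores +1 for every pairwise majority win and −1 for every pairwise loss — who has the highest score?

Pairwise results:
  Dover vs Irvine: Irvine wins 16–5.
  Dover vs Claremont: Dover wins 12–9.
  Dover vs Glendale: Dover wins 15–6.
  Dover vs Kenton: Dover wins 21–0.
  Irvine vs Claremont: Irvine wins 13–8.
  Irvine vs Glendale: Irvine wins 16–5.
  Irvine vs Kenton: Irvine wins 21–0.
  Claremont vs Glendale: Glendale wins 18–3.
  Claremont vs Kenton: Kenton wins 12–9.
  Glendale vs Kenton: Kenton wins 15–6.
Copeland scores (wins − losses):
  Dover: 3 − 1 = 2
  Irvine: 4 − 0 = 4
  Claremont: 0 − 4 = -4
  Glendale: 1 − 3 = -2
  Kenton: 2 − 2 = 0
Irvine has the best Copeland score.

Irvine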